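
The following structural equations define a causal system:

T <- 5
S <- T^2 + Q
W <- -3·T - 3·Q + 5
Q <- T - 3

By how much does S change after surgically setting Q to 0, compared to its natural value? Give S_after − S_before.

The intervention breaks the incoming arrows to Q: Q <- T - 3 no longer applies, and Q = 0.
S = T^2 + Q  [with T=5, Q=0]  = 25
Without intervention: Q = T - 3  [with T=5]  = 2; S = T^2 + Q  [with T=5, Q=2]  = 27.
Change = 25 − 27 = -2.

-2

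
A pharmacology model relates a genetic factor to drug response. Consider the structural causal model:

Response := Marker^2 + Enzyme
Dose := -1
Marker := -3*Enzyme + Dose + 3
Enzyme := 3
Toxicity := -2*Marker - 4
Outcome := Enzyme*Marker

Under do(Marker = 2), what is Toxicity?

-8

do(Marker=2) replaces the equation Marker := -3*Enzyme + Dose + 3 with the constant Marker = 2.
Toxicity = -2*Marker - 4  [with Marker=2]  = -8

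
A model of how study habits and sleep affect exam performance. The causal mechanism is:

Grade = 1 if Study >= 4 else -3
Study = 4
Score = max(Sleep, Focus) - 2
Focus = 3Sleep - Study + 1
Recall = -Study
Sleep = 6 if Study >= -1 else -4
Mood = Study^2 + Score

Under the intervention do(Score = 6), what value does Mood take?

Intervening sets Score = 6 and removes its equation (Score = max(Sleep, Focus) - 2).
Mood = Study^2 + Score  [with Study=4, Score=6]  = 22

22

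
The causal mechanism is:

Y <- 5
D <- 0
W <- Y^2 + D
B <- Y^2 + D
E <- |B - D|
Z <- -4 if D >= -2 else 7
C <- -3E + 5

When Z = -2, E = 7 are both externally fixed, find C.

Setting Z = -2, E = 7 by intervention discards those variables' equations.
C = -3E + 5  [with E=7]  = -16

-16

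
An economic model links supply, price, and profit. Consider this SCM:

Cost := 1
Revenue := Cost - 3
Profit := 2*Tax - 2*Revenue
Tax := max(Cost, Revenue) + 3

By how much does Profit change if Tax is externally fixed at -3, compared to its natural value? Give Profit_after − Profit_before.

The intervention breaks the incoming arrows to Tax: Tax := max(Cost, Revenue) + 3 no longer applies, and Tax = -3.
Revenue = Cost - 3  [with Cost=1]  = -2
Profit = 2*Tax - 2*Revenue  [with Tax=-3, Revenue=-2]  = -2
Without intervention: Revenue = Cost - 3  [with Cost=1]  = -2; Tax = max(Cost, Revenue) + 3  [with Cost=1, Revenue=-2]  = 4; Profit = 2*Tax - 2*Revenue  [with Tax=4, Revenue=-2]  = 12.
Change = -2 − 12 = -14.

-14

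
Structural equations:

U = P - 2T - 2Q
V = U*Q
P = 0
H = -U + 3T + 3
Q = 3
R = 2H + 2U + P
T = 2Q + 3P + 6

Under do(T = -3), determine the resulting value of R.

The intervention breaks the incoming arrows to T: T = 2Q + 3P + 6 no longer applies, and T = -3.
U = P - 2T - 2Q  [with P=0, T=-3, Q=3]  = 0
H = -U + 3T + 3  [with U=0, T=-3]  = -6
R = 2H + 2U + P  [with H=-6, U=0, P=0]  = -12

-12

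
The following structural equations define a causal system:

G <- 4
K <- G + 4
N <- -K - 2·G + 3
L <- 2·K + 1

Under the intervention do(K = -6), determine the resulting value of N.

1

The intervention breaks the incoming arrows to K: K <- G + 4 no longer applies, and K = -6.
N = -K - 2·G + 3  [with K=-6, G=4]  = 1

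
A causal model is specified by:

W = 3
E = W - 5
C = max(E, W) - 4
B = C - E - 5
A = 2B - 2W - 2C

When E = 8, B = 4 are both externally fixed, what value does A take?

Setting E = 8, B = 4 by intervention discards those variables' equations.
C = max(E, W) - 4  [with E=8, W=3]  = 4
A = 2B - 2W - 2C  [with B=4, W=3, C=4]  = -6

-6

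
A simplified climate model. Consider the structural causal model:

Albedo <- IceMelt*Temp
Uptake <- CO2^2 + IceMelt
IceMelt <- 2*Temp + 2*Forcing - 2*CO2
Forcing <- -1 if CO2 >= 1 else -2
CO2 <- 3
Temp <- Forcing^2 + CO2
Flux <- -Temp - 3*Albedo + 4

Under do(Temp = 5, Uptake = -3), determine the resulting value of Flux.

Under do(Temp = 5, Uptake = -3), each intervened variable's structural equation is replaced by its fixed value.
Forcing = -1 if CO2 >= 1 else -2  [with CO2=3]  = -1
IceMelt = 2*Temp + 2*Forcing - 2*CO2  [with Temp=5, Forcing=-1, CO2=3]  = 2
Albedo = IceMelt*Temp  [with IceMelt=2, Temp=5]  = 10
Flux = -Temp - 3*Albedo + 4  [with Temp=5, Albedo=10]  = -31

-31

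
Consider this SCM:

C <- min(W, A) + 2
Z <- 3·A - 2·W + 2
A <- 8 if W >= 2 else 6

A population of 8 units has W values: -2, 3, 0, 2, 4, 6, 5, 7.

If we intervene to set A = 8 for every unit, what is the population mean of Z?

19.75

Every unit gets A=8 under the intervention. Z values become 30, 20, 26, 22, 18, 14, 16, 12; E[Z|do(A=8)] = 19.75.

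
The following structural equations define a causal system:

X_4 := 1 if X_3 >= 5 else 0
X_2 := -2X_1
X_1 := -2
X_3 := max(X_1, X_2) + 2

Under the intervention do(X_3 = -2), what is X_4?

The intervention breaks the incoming arrows to X_3: X_3 := max(X_1, X_2) + 2 no longer applies, and X_3 = -2.
X_4 = 1 if X_3 >= 5 else 0  [with X_3=-2]  = 0

0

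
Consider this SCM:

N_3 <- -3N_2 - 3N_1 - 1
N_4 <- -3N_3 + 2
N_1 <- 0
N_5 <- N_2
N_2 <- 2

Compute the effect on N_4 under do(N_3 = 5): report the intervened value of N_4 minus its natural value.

The intervention breaks the incoming arrows to N_3: N_3 <- -3N_2 - 3N_1 - 1 no longer applies, and N_3 = 5.
N_4 = -3N_3 + 2  [with N_3=5]  = -13
Without intervention: N_3 = -3N_2 - 3N_1 - 1  [with N_2=2, N_1=0]  = -7; N_4 = -3N_3 + 2  [with N_3=-7]  = 23.
Change = -13 − 23 = -36.

-36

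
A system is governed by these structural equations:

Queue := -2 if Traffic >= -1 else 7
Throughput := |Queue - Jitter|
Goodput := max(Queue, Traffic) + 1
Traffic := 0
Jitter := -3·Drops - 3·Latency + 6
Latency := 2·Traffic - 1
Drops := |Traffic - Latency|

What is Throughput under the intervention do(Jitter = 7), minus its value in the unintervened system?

1

The intervention breaks the incoming arrows to Jitter: Jitter := -3·Drops - 3·Latency + 6 no longer applies, and Jitter = 7.
Queue = -2 if Traffic >= -1 else 7  [with Traffic=0]  = -2
Throughput = |Queue - Jitter|  [with Queue=-2, Jitter=7]  = 9
Without intervention: Latency = 2·Traffic - 1  [with Traffic=0]  = -1; Queue = -2 if Traffic >= -1 else 7  [with Traffic=0]  = -2; Drops = |Traffic - Latency|  [with Traffic=0, Latency=-1]  = 1; Jitter = -3·Drops - 3·Latency + 6  [with Drops=1, Latency=-1]  = 6; Throughput = |Queue - Jitter|  [with Queue=-2, Jitter=6]  = 8.
Change = 9 − 8 = 1.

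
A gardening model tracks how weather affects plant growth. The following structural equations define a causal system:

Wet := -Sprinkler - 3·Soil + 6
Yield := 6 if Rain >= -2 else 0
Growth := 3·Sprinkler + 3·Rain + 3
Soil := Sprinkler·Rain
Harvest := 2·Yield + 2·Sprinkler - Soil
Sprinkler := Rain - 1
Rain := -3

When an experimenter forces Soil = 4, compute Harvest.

-12

The intervention breaks the incoming arrows to Soil: Soil := Sprinkler·Rain no longer applies, and Soil = 4.
Sprinkler = Rain - 1  [with Rain=-3]  = -4
Yield = 6 if Rain >= -2 else 0  [with Rain=-3]  = 0
Harvest = 2·Yield + 2·Sprinkler - Soil  [with Yield=0, Sprinkler=-4, Soil=4]  = -12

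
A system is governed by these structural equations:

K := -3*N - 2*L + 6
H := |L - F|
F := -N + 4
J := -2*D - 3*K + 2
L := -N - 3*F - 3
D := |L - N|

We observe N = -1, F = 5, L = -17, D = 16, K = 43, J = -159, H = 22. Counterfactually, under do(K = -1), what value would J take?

The intervention breaks the incoming arrows to K: K := -3*N - 2*L + 6 no longer applies, and K = -1.
F = -N + 4  [with N=-1]  = 5
L = -N - 3*F - 3  [with N=-1, F=5]  = -17
D = |L - N|  [with L=-17, N=-1]  = 16
J = -2*D - 3*K + 2  [with D=16, K=-1]  = -27

-27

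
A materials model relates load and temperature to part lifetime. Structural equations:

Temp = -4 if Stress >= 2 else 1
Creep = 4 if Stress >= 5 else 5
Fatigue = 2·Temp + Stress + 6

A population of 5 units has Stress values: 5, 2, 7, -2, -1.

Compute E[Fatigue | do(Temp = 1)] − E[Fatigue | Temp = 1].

3.7

Under do(Temp=1), Temp's equation is replaced by Temp=1 for every unit. Per-unit Fatigue: 13, 10, 15, 6, 7. Mean = 10.2.
Conditioning on Temp=1 selects the 2 unit(s) with Stress ∈ {-2, -1}. Their Fatigue values: 6, 7. Mean = 6.5.
Difference = 10.2 − 6.5 = 3.7.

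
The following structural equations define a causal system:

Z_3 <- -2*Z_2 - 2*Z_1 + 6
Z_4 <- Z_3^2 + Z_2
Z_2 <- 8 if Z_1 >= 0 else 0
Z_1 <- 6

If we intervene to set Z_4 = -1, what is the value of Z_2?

The intervention breaks the incoming arrows to Z_4: Z_4 <- Z_3^2 + Z_2 no longer applies, and Z_4 = -1.
Since Z_2 is not a descendant of the intervened variable, it is unaffected.
Z_2 = 8 if Z_1 >= 0 else 0  [with Z_1=6]  = 8

8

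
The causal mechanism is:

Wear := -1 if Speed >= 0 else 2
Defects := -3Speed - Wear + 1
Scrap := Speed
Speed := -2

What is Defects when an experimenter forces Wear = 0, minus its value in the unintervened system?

2

The intervention breaks the incoming arrows to Wear: Wear := -1 if Speed >= 0 else 2 no longer applies, and Wear = 0.
Defects = -3Speed - Wear + 1  [with Speed=-2, Wear=0]  = 7
Without intervention: Wear = -1 if Speed >= 0 else 2  [with Speed=-2]  = 2; Defects = -3Speed - Wear + 1  [with Speed=-2, Wear=2]  = 5.
Change = 7 − 5 = 2.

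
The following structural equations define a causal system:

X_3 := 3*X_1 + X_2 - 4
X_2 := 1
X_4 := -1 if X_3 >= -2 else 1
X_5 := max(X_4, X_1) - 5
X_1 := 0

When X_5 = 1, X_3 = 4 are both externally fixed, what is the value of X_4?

Under do(X_5 = 1, X_3 = 4), each intervened variable's structural equation is replaced by its fixed value.
X_4 = -1 if X_3 >= -2 else 1  [with X_3=4]  = -1

-1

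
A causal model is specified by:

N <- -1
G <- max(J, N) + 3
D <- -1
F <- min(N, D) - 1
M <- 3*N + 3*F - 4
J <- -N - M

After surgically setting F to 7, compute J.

-13

do(F=7) replaces the equation F <- min(N, D) - 1 with the constant F = 7.
M = 3*N + 3*F - 4  [with N=-1, F=7]  = 14
J = -N - M  [with N=-1, M=14]  = -13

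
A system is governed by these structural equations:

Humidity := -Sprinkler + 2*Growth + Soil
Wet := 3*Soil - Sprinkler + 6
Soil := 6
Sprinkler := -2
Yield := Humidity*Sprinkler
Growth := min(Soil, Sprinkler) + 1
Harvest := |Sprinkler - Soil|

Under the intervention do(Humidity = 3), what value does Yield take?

The intervention breaks the incoming arrows to Humidity: Humidity := -Sprinkler + 2*Growth + Soil no longer applies, and Humidity = 3.
Yield = Humidity*Sprinkler  [with Humidity=3, Sprinkler=-2]  = -6

-6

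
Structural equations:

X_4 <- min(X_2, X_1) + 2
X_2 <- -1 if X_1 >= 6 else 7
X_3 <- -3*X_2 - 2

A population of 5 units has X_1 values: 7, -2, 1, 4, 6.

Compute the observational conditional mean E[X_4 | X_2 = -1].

Observing X_2=-1 restricts to units where X_2's equation naturally yields -1: X_1 ∈ {7, 6}. In that subpopulation X_4 = 1, 1, mean 1.

1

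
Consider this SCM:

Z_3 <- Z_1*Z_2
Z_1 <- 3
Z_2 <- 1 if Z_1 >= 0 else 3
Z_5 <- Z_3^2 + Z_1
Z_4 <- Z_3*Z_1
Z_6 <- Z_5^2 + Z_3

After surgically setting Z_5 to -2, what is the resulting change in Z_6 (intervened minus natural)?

-140

The intervention breaks the incoming arrows to Z_5: Z_5 <- Z_3^2 + Z_1 no longer applies, and Z_5 = -2.
Z_2 = 1 if Z_1 >= 0 else 3  [with Z_1=3]  = 1
Z_3 = Z_1*Z_2  [with Z_1=3, Z_2=1]  = 3
Z_6 = Z_5^2 + Z_3  [with Z_5=-2, Z_3=3]  = 7
Without intervention: Z_2 = 1 if Z_1 >= 0 else 3  [with Z_1=3]  = 1; Z_3 = Z_1*Z_2  [with Z_1=3, Z_2=1]  = 3; Z_5 = Z_3^2 + Z_1  [with Z_3=3, Z_1=3]  = 12; Z_6 = Z_5^2 + Z_3  [with Z_5=12, Z_3=3]  = 147.
Change = 7 − 147 = -140.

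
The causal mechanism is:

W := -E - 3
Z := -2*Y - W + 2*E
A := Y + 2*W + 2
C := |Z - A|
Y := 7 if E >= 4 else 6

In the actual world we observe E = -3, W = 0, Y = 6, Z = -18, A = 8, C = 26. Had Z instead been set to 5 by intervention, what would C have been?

3

Under do(Z=5), the mechanism Z := -2*Y - W + 2*E is discarded; Z is fixed at 5.
W = -E - 3  [with E=-3]  = 0
Y = 7 if E >= 4 else 6  [with E=-3]  = 6
A = Y + 2*W + 2  [with Y=6, W=0]  = 8
C = |Z - A|  [with Z=5, A=8]  = 3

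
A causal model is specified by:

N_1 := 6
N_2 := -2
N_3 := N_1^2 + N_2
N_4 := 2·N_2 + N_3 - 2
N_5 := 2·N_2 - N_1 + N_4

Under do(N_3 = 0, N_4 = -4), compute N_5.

-14

Setting N_3 = 0, N_4 = -4 by intervention discards those variables' equations.
N_5 = 2·N_2 - N_1 + N_4  [with N_2=-2, N_1=6, N_4=-4]  = -14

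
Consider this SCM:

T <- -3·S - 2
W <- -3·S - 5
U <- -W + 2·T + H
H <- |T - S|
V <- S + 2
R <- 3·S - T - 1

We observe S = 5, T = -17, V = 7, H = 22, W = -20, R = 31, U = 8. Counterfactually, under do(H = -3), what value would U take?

The intervention breaks the incoming arrows to H: H <- |T - S| no longer applies, and H = -3.
T = -3·S - 2  [with S=5]  = -17
W = -3·S - 5  [with S=5]  = -20
U = -W + 2·T + H  [with W=-20, T=-17, H=-3]  = -17

-17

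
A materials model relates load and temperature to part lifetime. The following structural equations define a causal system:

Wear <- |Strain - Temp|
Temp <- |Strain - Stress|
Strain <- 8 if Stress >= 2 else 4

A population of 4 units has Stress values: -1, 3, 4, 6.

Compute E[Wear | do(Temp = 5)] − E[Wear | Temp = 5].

The intervention sets Temp=5 in all 4 units regardless of Stress. Recomputing Wear per unit gives 1, 3, 3, 3; average 2.5.
E[Wear|Temp=5] averages over only the 2 units with Temp=5 (Stress = -1, 3): Wear = 1, 3, mean 2.
Difference = 2.5 − 2 = 0.5.

0.5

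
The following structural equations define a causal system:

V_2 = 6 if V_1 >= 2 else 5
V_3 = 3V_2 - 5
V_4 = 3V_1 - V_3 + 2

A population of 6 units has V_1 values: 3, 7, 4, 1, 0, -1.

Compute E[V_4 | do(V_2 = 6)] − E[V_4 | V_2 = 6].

Under do(V_2=6), V_2's equation is replaced by V_2=6 for every unit. Per-unit V_4: -2, 10, 1, -8, -11, -14. Mean = -4.
Observing V_2=6 restricts to units where V_2's equation naturally yields 6: V_1 ∈ {3, 7, 4}. In that subpopulation V_4 = -2, 10, 1, mean 3.
Difference = -4 − 3 = -7.

-7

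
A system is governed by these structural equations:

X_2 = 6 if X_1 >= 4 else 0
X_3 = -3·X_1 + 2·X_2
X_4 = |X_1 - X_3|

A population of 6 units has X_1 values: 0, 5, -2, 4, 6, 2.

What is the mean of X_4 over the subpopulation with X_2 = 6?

Observing X_2=6 restricts to units where X_2's equation naturally yields 6: X_1 ∈ {5, 4, 6}. In that subpopulation X_4 = 8, 4, 12, mean 8.

8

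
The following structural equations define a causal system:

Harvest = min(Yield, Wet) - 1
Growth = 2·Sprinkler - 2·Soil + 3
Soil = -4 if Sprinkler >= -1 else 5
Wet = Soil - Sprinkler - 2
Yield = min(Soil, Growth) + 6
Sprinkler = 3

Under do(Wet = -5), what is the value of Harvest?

-6

The intervention breaks the incoming arrows to Wet: Wet = Soil - Sprinkler - 2 no longer applies, and Wet = -5.
Soil = -4 if Sprinkler >= -1 else 5  [with Sprinkler=3]  = -4
Growth = 2·Sprinkler - 2·Soil + 3  [with Sprinkler=3, Soil=-4]  = 17
Yield = min(Soil, Growth) + 6  [with Soil=-4, Growth=17]  = 2
Harvest = min(Yield, Wet) - 1  [with Yield=2, Wet=-5]  = -6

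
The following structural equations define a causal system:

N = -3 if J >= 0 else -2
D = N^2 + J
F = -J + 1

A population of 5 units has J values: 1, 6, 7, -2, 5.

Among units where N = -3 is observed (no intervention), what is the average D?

13.75

Conditioning on N=-3 selects the 4 unit(s) with J ∈ {1, 6, 7, 5}. Their D values: 10, 15, 16, 14. Mean = 13.75.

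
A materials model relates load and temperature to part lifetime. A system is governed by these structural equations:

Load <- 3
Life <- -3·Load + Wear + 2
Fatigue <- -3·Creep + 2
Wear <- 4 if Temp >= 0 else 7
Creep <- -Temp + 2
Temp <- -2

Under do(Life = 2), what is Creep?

do(Life=2) replaces the equation Life <- -3·Load + Wear + 2 with the constant Life = 2.
Creep is not downstream of the intervention, so its value is determined by the original equations.
Creep = -Temp + 2  [with Temp=-2]  = 4

4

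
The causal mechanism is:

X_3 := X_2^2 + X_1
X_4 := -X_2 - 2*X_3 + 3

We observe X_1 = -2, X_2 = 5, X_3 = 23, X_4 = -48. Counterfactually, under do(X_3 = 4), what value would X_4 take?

-10

The intervention breaks the incoming arrows to X_3: X_3 := X_2^2 + X_1 no longer applies, and X_3 = 4.
X_4 = -X_2 - 2*X_3 + 3  [with X_2=5, X_3=4]  = -10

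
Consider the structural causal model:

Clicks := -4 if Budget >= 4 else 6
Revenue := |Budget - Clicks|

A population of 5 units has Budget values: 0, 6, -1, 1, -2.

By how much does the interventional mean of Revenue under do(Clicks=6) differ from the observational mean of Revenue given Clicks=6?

The intervention sets Clicks=6 in all 5 units regardless of Budget. Recomputing Revenue per unit gives 6, 0, 7, 5, 8; average 5.2.
Conditioning on Clicks=6 selects the 4 unit(s) with Budget ∈ {0, -1, 1, -2}. Their Revenue values: 6, 7, 5, 8. Mean = 6.5.
Difference = 5.2 − 6.5 = -1.3.

-1.3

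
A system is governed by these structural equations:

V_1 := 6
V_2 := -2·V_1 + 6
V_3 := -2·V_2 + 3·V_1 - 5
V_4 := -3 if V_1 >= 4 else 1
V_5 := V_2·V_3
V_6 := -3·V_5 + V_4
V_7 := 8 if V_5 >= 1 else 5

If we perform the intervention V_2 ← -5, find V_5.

-115

do(V_2=-5) replaces the equation V_2 := -2·V_1 + 6 with the constant V_2 = -5.
V_3 = -2·V_2 + 3·V_1 - 5  [with V_2=-5, V_1=6]  = 23
V_5 = V_2·V_3  [with V_2=-5, V_3=23]  = -115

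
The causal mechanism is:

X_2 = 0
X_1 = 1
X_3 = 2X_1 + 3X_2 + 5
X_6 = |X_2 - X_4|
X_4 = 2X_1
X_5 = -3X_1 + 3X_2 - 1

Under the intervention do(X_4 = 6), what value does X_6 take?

6

Under do(X_4=6), the mechanism X_4 = 2X_1 is discarded; X_4 is fixed at 6.
X_6 = |X_2 - X_4|  [with X_2=0, X_4=6]  = 6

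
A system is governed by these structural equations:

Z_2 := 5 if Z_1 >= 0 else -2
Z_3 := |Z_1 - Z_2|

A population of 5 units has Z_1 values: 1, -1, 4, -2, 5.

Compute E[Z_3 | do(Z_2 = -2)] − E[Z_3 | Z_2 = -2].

The intervention sets Z_2=-2 in all 5 units regardless of Z_1. Recomputing Z_3 per unit gives 3, 1, 6, 0, 7; average 3.4.
Observing Z_2=-2 restricts to units where Z_2's equation naturally yields -2: Z_1 ∈ {-1, -2}. In that subpopulation Z_3 = 1, 0, mean 0.5.
Difference = 3.4 − 0.5 = 2.9.

2.9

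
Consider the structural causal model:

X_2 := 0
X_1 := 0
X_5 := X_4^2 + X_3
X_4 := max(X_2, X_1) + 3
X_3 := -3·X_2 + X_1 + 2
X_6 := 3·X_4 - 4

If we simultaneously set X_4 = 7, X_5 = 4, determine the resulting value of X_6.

17

The joint intervention fixes X_4 = 7, X_5 = 4, removing each variable's own equation.
X_6 = 3·X_4 - 4  [with X_4=7]  = 17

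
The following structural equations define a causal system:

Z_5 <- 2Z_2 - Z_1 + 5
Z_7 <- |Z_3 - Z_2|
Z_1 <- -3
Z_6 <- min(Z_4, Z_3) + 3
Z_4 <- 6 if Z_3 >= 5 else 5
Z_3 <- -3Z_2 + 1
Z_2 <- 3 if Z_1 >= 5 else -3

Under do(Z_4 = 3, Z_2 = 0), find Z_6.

The joint intervention fixes Z_4 = 3, Z_2 = 0, removing each variable's own equation.
Z_3 = -3Z_2 + 1  [with Z_2=0]  = 1
Z_6 = min(Z_4, Z_3) + 3  [with Z_4=3, Z_3=1]  = 4

4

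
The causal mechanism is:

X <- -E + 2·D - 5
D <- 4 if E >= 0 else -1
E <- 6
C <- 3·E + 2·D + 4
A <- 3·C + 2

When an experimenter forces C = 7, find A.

23

Intervening sets C = 7 and removes its equation (C <- 3·E + 2·D + 4).
A = 3·C + 2  [with C=7]  = 23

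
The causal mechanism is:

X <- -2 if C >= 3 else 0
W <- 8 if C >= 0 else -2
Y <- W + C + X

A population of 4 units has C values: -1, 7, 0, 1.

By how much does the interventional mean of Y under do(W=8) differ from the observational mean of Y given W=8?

Every unit gets W=8 under the intervention. Y values become 7, 13, 8, 9; E[Y|do(W=8)] = 9.25.
Observing W=8 restricts to units where W's equation naturally yields 8: C ∈ {7, 0, 1}. In that subpopulation Y = 13, 8, 9, mean 10.
Difference = 9.25 − 10 = -0.75.

-0.75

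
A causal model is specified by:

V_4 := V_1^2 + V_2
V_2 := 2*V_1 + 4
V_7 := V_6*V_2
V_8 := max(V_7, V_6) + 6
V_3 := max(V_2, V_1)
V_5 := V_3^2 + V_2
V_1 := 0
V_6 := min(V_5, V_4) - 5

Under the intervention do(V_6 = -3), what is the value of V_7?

Intervening sets V_6 = -3 and removes its equation (V_6 := min(V_5, V_4) - 5).
V_2 = 2*V_1 + 4  [with V_1=0]  = 4
V_7 = V_6*V_2  [with V_6=-3, V_2=4]  = -12

-12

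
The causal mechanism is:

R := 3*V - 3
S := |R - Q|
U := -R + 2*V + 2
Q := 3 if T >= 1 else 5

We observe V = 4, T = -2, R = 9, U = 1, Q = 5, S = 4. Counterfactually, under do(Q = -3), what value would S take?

The intervention breaks the incoming arrows to Q: Q := 3 if T >= 1 else 5 no longer applies, and Q = -3.
R = 3*V - 3  [with V=4]  = 9
S = |R - Q|  [with R=9, Q=-3]  = 12

12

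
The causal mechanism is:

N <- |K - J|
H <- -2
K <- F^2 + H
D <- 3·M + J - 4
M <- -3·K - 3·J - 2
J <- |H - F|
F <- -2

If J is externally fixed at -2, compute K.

2

The intervention breaks the incoming arrows to J: J <- |H - F| no longer applies, and J = -2.
K is not downstream of the intervention, so its value is determined by the original equations.
K = F^2 + H  [with F=-2, H=-2]  = 2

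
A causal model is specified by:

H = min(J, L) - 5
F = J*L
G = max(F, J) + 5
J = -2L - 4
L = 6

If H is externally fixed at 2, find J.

The intervention breaks the incoming arrows to H: H = min(J, L) - 5 no longer applies, and H = 2.
Since J is not a descendant of the intervened variable, it is unaffected.
J = -2L - 4  [with L=6]  = -16

-16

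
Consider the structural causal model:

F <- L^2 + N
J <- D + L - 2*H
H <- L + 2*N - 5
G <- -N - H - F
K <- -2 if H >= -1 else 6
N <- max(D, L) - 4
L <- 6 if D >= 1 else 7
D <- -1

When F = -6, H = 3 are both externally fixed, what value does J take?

Setting F = -6, H = 3 by intervention discards those variables' equations.
L = 6 if D >= 1 else 7  [with D=-1]  = 7
J = D + L - 2*H  [with D=-1, L=7, H=3]  = 0

0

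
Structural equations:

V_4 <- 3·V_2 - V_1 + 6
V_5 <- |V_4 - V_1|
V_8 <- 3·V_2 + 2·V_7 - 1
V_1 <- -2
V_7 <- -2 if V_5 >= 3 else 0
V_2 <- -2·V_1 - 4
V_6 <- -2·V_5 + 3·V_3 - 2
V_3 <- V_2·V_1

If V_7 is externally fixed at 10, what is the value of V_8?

do(V_7=10) replaces the equation V_7 <- -2 if V_5 >= 3 else 0 with the constant V_7 = 10.
V_2 = -2·V_1 - 4  [with V_1=-2]  = 0
V_8 = 3·V_2 + 2·V_7 - 1  [with V_2=0, V_7=10]  = 19

19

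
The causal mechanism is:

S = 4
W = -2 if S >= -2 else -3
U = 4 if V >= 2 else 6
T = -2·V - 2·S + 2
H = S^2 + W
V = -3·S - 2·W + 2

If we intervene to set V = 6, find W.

The intervention breaks the incoming arrows to V: V = -3·S - 2·W + 2 no longer applies, and V = 6.
Since W is not a descendant of the intervened variable, it is unaffected.
W = -2 if S >= -2 else -3  [with S=4]  = -2

-2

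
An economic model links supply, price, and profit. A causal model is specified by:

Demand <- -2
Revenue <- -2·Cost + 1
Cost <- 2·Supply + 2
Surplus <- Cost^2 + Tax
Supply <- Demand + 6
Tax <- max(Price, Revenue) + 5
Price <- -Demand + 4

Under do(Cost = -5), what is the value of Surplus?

The intervention breaks the incoming arrows to Cost: Cost <- 2·Supply + 2 no longer applies, and Cost = -5.
Price = -Demand + 4  [with Demand=-2]  = 6
Revenue = -2·Cost + 1  [with Cost=-5]  = 11
Tax = max(Price, Revenue) + 5  [with Price=6, Revenue=11]  = 16
Surplus = Cost^2 + Tax  [with Cost=-5, Tax=16]  = 41

41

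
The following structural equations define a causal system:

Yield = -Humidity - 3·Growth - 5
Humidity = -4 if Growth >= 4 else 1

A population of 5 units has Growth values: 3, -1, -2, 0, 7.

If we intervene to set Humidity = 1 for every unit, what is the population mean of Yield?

Every unit gets Humidity=1 under the intervention. Yield values become -15, -3, 0, -6, -27; E[Yield|do(Humidity=1)] = -10.2.

-10.2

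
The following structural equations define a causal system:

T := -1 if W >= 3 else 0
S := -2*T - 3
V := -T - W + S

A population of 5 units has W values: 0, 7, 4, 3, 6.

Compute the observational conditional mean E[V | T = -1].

Conditioning on T=-1 selects the 4 unit(s) with W ∈ {7, 4, 3, 6}. Their V values: -7, -4, -3, -6. Mean = -5.

-5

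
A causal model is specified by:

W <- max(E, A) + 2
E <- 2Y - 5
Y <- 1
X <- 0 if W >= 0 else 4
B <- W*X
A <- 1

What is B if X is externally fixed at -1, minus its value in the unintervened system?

The intervention breaks the incoming arrows to X: X <- 0 if W >= 0 else 4 no longer applies, and X = -1.
E = 2Y - 5  [with Y=1]  = -3
W = max(E, A) + 2  [with E=-3, A=1]  = 3
B = W*X  [with W=3, X=-1]  = -3
Without intervention: E = 2Y - 5  [with Y=1]  = -3; W = max(E, A) + 2  [with E=-3, A=1]  = 3; X = 0 if W >= 0 else 4  [with W=3]  = 0; B = W*X  [with W=3, X=0]  = 0.
Change = -3 − 0 = -3.

-3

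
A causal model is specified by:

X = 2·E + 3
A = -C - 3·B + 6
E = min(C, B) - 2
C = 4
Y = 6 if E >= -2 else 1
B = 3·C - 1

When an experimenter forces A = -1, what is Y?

6

Intervening sets A = -1 and removes its equation (A = -C - 3·B + 6).
No directed path runs from A to Y, so Y keeps its natural value.
B = 3·C - 1  [with C=4]  = 11
E = min(C, B) - 2  [with C=4, B=11]  = 2
Y = 6 if E >= -2 else 1  [with E=2]  = 6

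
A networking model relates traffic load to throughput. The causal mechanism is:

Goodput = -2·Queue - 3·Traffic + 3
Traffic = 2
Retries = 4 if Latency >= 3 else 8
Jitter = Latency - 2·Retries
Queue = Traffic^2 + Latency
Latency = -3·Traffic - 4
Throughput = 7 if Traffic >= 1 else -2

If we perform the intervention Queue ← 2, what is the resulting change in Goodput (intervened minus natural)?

-16

The intervention breaks the incoming arrows to Queue: Queue = Traffic^2 + Latency no longer applies, and Queue = 2.
Goodput = -2·Queue - 3·Traffic + 3  [with Queue=2, Traffic=2]  = -7
Without intervention: Latency = -3·Traffic - 4  [with Traffic=2]  = -10; Queue = Traffic^2 + Latency  [with Traffic=2, Latency=-10]  = -6; Goodput = -2·Queue - 3·Traffic + 3  [with Queue=-6, Traffic=2]  = 9.
Change = -7 − 9 = -16.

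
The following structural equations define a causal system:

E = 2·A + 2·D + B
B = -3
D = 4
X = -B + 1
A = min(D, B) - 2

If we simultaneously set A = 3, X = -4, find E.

11

The joint intervention fixes A = 3, X = -4, removing each variable's own equation.
E = 2·A + 2·D + B  [with A=3, D=4, B=-3]  = 11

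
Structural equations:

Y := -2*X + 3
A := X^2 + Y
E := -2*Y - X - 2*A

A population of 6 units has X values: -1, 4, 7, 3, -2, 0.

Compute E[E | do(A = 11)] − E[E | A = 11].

2.5

do(A=11) breaks A's dependence on X. With A=11 fixed, E across the units is -31, -16, -7, -19, -34, -28, mean -22.5.
Conditioning on A=11 selects the 2 unit(s) with X ∈ {4, -2}. Their E values: -16, -34. Mean = -25.
Difference = -22.5 − (-25) = 2.5.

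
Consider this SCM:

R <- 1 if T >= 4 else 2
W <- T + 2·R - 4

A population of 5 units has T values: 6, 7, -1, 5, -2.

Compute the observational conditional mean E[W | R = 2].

-1.5

Conditioning on R=2 selects the 2 unit(s) with T ∈ {-1, -2}. Their W values: -1, -2. Mean = -1.5.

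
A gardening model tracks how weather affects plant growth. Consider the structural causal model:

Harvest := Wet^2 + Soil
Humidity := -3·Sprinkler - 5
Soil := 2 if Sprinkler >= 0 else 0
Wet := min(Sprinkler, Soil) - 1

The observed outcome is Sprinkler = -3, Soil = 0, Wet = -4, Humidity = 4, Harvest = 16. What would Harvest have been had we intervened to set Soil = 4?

do(Soil=4) replaces the equation Soil := 2 if Sprinkler >= 0 else 0 with the constant Soil = 4.
Wet = min(Sprinkler, Soil) - 1  [with Sprinkler=-3, Soil=4]  = -4
Harvest = Wet^2 + Soil  [with Wet=-4, Soil=4]  = 20

20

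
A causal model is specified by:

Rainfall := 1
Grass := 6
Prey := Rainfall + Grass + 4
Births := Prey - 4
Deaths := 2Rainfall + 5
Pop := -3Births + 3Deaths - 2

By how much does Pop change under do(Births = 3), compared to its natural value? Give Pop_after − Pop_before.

Under do(Births=3), the mechanism Births := Prey - 4 is discarded; Births is fixed at 3.
Deaths = 2Rainfall + 5  [with Rainfall=1]  = 7
Pop = -3Births + 3Deaths - 2  [with Births=3, Deaths=7]  = 10
Without intervention: Prey = Rainfall + Grass + 4  [with Rainfall=1, Grass=6]  = 11; Births = Prey - 4  [with Prey=11]  = 7; Deaths = 2Rainfall + 5  [with Rainfall=1]  = 7; Pop = -3Births + 3Deaths - 2  [with Births=7, Deaths=7]  = -2.
Change = 10 − (-2) = 12.

12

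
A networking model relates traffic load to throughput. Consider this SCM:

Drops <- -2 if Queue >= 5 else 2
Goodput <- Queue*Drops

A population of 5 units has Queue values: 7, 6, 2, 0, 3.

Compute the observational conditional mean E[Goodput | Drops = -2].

Observing Drops=-2 restricts to units where Drops's equation naturally yields -2: Queue ∈ {7, 6}. In that subpopulation Goodput = -14, -12, mean -13.

-13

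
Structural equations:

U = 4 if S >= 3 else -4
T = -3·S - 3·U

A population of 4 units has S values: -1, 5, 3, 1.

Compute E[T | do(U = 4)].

-18

The intervention sets U=4 in all 4 units regardless of S. Recomputing T per unit gives -9, -27, -21, -15; average -18.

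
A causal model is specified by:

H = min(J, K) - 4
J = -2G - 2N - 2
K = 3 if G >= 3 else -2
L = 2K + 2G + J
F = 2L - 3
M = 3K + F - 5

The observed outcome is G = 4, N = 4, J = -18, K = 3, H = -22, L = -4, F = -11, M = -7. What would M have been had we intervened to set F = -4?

0

do(F=-4) replaces the equation F = 2L - 3 with the constant F = -4.
K = 3 if G >= 3 else -2  [with G=4]  = 3
M = 3K + F - 5  [with K=3, F=-4]  = 0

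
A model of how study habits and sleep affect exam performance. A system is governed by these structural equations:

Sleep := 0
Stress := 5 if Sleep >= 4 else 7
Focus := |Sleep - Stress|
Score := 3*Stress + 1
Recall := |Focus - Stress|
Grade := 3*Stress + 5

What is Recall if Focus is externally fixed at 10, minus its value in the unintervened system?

3

do(Focus=10) replaces the equation Focus := |Sleep - Stress| with the constant Focus = 10.
Stress = 5 if Sleep >= 4 else 7  [with Sleep=0]  = 7
Recall = |Focus - Stress|  [with Focus=10, Stress=7]  = 3
Without intervention: Stress = 5 if Sleep >= 4 else 7  [with Sleep=0]  = 7; Focus = |Sleep - Stress|  [with Sleep=0, Stress=7]  = 7; Recall = |Focus - Stress|  [with Focus=7, Stress=7]  = 0.
Change = 3 − 0 = 3.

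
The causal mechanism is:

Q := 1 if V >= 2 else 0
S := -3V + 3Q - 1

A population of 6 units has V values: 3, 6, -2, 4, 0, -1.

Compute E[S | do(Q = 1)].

do(Q=1) breaks Q's dependence on V. With Q=1 fixed, S across the units is -7, -16, 8, -10, 2, 5, mean -3.

-3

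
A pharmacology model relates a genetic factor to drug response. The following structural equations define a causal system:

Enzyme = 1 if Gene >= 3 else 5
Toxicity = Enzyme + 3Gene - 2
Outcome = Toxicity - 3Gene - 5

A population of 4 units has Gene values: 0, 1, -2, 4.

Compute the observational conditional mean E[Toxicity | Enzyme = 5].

E[Toxicity|Enzyme=5] averages over only the 3 units with Enzyme=5 (Gene = 0, 1, -2): Toxicity = 3, 6, -3, mean 2.

2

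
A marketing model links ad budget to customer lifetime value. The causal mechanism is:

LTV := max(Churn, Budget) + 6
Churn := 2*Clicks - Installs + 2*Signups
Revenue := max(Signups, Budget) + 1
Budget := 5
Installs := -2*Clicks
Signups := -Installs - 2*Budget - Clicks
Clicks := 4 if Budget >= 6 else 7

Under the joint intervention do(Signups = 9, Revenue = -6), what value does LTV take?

52

Setting Signups = 9, Revenue = -6 by intervention discards those variables' equations.
Clicks = 4 if Budget >= 6 else 7  [with Budget=5]  = 7
Installs = -2*Clicks  [with Clicks=7]  = -14
Churn = 2*Clicks - Installs + 2*Signups  [with Clicks=7, Installs=-14, Signups=9]  = 46
LTV = max(Churn, Budget) + 6  [with Churn=46, Budget=5]  = 52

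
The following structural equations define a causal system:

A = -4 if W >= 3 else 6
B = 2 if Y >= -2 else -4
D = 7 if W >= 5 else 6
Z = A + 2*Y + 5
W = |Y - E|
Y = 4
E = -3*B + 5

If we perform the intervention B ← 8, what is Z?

Under do(B=8), the mechanism B = 2 if Y >= -2 else -4 is discarded; B is fixed at 8.
E = -3*B + 5  [with B=8]  = -19
W = |Y - E|  [with Y=4, E=-19]  = 23
A = -4 if W >= 3 else 6  [with W=23]  = -4
Z = A + 2*Y + 5  [with A=-4, Y=4]  = 9

9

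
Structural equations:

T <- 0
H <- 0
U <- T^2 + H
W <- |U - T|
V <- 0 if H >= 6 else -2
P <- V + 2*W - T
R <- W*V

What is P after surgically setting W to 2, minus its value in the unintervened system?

4

Under do(W=2), the mechanism W <- |U - T| is discarded; W is fixed at 2.
V = 0 if H >= 6 else -2  [with H=0]  = -2
P = V + 2*W - T  [with V=-2, W=2, T=0]  = 2
Without intervention: U = T^2 + H  [with T=0, H=0]  = 0; W = |U - T|  [with U=0, T=0]  = 0; V = 0 if H >= 6 else -2  [with H=0]  = -2; P = V + 2*W - T  [with V=-2, W=0, T=0]  = -2.
Change = 2 − (-2) = 4.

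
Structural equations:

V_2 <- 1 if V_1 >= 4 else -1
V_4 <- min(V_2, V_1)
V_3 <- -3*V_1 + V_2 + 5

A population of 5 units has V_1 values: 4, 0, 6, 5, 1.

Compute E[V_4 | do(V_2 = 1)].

0.8

do(V_2=1) breaks V_2's dependence on V_1. With V_2=1 fixed, V_4 across the units is 1, 0, 1, 1, 1, mean 0.8.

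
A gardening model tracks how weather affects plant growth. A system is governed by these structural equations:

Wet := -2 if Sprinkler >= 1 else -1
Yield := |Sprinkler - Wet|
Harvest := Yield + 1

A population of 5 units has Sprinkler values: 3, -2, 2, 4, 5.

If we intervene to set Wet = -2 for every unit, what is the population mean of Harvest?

5.4

The intervention sets Wet=-2 in all 5 units regardless of Sprinkler. Recomputing Harvest per unit gives 6, 1, 5, 7, 8; average 5.4.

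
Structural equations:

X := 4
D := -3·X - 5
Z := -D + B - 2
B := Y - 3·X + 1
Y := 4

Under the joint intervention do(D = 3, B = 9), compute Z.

The joint intervention fixes D = 3, B = 9, removing each variable's own equation.
Z = -D + B - 2  [with D=3, B=9]  = 4

4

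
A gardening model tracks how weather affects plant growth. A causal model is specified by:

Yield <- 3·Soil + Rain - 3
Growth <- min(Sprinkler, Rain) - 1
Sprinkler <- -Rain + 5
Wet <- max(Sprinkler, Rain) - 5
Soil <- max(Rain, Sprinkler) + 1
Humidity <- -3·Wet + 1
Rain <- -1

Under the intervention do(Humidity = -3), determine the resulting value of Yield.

17

Intervening sets Humidity = -3 and removes its equation (Humidity <- -3·Wet + 1).
No directed path runs from Humidity to Yield, so Yield keeps its natural value.
Sprinkler = -Rain + 5  [with Rain=-1]  = 6
Soil = max(Rain, Sprinkler) + 1  [with Rain=-1, Sprinkler=6]  = 7
Yield = 3·Soil + Rain - 3  [with Soil=7, Rain=-1]  = 17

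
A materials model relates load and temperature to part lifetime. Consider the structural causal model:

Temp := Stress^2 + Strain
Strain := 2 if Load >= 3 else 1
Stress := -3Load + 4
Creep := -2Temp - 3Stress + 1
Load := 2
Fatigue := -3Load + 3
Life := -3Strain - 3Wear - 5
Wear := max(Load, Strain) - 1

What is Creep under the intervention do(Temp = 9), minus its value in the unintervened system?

Intervening sets Temp = 9 and removes its equation (Temp := Stress^2 + Strain).
Stress = -3Load + 4  [with Load=2]  = -2
Creep = -2Temp - 3Stress + 1  [with Temp=9, Stress=-2]  = -11
Without intervention: Stress = -3Load + 4  [with Load=2]  = -2; Strain = 2 if Load >= 3 else 1  [with Load=2]  = 1; Temp = Stress^2 + Strain  [with Stress=-2, Strain=1]  = 5; Creep = -2Temp - 3Stress + 1  [with Temp=5, Stress=-2]  = -3.
Change = -11 − (-3) = -8.

-8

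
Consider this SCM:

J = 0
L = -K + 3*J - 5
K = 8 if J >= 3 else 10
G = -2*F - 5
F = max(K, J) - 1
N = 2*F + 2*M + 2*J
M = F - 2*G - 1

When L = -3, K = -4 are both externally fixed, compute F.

The joint intervention fixes L = -3, K = -4, removing each variable's own equation.
F = max(K, J) - 1  [with K=-4, J=0]  = -1

-1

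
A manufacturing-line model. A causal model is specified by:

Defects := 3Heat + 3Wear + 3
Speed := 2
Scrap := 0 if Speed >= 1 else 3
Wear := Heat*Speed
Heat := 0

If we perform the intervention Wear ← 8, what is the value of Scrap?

0

do(Wear=8) replaces the equation Wear := Heat*Speed with the constant Wear = 8.
Scrap is not downstream of the intervention, so its value is determined by the original equations.
Scrap = 0 if Speed >= 1 else 3  [with Speed=2]  = 0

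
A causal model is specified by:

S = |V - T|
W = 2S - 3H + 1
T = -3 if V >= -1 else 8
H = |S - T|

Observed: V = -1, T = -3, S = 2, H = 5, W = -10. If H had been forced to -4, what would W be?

Intervening sets H = -4 and removes its equation (H = |S - T|).
T = -3 if V >= -1 else 8  [with V=-1]  = -3
S = |V - T|  [with V=-1, T=-3]  = 2
W = 2S - 3H + 1  [with S=2, H=-4]  = 17

17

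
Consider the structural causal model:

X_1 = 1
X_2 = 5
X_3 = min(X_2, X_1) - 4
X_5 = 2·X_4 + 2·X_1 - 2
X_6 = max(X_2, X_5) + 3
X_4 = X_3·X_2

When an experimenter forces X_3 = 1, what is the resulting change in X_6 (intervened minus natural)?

The intervention breaks the incoming arrows to X_3: X_3 = min(X_2, X_1) - 4 no longer applies, and X_3 = 1.
X_4 = X_3·X_2  [with X_3=1, X_2=5]  = 5
X_5 = 2·X_4 + 2·X_1 - 2  [with X_4=5, X_1=1]  = 10
X_6 = max(X_2, X_5) + 3  [with X_2=5, X_5=10]  = 13
Without intervention: X_3 = min(X_2, X_1) - 4  [with X_2=5, X_1=1]  = -3; X_4 = X_3·X_2  [with X_3=-3, X_2=5]  = -15; X_5 = 2·X_4 + 2·X_1 - 2  [with X_4=-15, X_1=1]  = -30; X_6 = max(X_2, X_5) + 3  [with X_2=5, X_5=-30]  = 8.
Change = 13 − 8 = 5.

5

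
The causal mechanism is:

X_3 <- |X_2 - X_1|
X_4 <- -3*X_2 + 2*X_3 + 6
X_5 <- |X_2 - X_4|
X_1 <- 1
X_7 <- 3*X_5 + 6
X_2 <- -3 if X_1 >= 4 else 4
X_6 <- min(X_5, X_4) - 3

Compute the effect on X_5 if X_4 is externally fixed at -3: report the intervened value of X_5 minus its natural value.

3

Intervening sets X_4 = -3 and removes its equation (X_4 <- -3*X_2 + 2*X_3 + 6).
X_2 = -3 if X_1 >= 4 else 4  [with X_1=1]  = 4
X_5 = |X_2 - X_4|  [with X_2=4, X_4=-3]  = 7
Without intervention: X_2 = -3 if X_1 >= 4 else 4  [with X_1=1]  = 4; X_3 = |X_2 - X_1|  [with X_2=4, X_1=1]  = 3; X_4 = -3*X_2 + 2*X_3 + 6  [with X_2=4, X_3=3]  = 0; X_5 = |X_2 - X_4|  [with X_2=4, X_4=0]  = 4.
Change = 7 − 4 = 3.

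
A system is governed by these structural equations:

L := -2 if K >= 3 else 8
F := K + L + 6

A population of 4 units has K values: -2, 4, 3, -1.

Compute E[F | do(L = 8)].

do(L=8) breaks L's dependence on K. With L=8 fixed, F across the units is 12, 18, 17, 13, mean 15.

15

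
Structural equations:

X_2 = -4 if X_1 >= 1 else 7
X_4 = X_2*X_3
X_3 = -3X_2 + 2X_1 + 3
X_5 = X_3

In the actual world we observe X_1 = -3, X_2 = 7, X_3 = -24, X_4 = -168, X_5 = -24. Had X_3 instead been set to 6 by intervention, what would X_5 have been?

do(X_3=6) replaces the equation X_3 = -3X_2 + 2X_1 + 3 with the constant X_3 = 6.
X_5 = X_3  [with X_3=6]  = 6

6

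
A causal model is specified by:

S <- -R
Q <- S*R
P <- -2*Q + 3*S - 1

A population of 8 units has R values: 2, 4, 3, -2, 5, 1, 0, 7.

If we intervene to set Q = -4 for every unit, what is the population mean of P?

-0.5

The intervention sets Q=-4 in all 8 units regardless of R. Recomputing P per unit gives 1, -5, -2, 13, -8, 4, 7, -14; average -0.5.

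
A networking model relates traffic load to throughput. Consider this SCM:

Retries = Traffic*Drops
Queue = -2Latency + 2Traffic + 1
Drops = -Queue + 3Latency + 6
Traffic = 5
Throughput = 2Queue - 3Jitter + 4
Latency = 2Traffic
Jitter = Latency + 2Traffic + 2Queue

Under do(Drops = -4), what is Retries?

-20

Intervening sets Drops = -4 and removes its equation (Drops = -Queue + 3Latency + 6).
Retries = Traffic*Drops  [with Traffic=5, Drops=-4]  = -20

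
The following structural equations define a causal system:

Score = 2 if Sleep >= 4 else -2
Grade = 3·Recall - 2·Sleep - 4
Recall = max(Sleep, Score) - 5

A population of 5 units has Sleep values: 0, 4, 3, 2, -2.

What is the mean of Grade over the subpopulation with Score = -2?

Observing Score=-2 restricts to units where Score's equation naturally yields -2: Sleep ∈ {0, 3, 2, -2}. In that subpopulation Grade = -19, -16, -17, -21, mean -18.25.

-18.25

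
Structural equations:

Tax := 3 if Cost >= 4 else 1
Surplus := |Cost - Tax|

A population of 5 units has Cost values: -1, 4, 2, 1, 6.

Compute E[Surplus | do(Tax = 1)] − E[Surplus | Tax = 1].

1.2

Under do(Tax=1), Tax's equation is replaced by Tax=1 for every unit. Per-unit Surplus: 2, 3, 1, 0, 5. Mean = 2.2.
E[Surplus|Tax=1] averages over only the 3 units with Tax=1 (Cost = -1, 2, 1): Surplus = 2, 1, 0, mean 1.
Difference = 2.2 − 1 = 1.2.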